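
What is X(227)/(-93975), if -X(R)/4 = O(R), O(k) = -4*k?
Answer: -3632/93975 ≈ -0.038649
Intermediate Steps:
X(R) = 16*R (X(R) = -(-16)*R = 16*R)
X(227)/(-93975) = (16*227)/(-93975) = 3632*(-1/93975) = -3632/93975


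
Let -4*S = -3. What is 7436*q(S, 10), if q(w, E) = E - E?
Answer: 0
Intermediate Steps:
S = ¾ (S = -¼*(-3) = ¾ ≈ 0.75000)
q(w, E) = 0
7436*q(S, 10) = 7436*0 = 0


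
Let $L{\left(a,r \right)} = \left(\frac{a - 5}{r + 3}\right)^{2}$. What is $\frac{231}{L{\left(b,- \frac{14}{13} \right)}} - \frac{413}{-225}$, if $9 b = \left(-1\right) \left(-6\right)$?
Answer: $\frac{304155068}{6426225} \approx 47.33$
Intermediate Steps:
$b = \frac{2}{3}$ ($b = \frac{\left(-1\right) \left(-6\right)}{9} = \frac{1}{9} \cdot 6 = \frac{2}{3} \approx 0.66667$)
$L{\left(a,r \right)} = \frac{\left(-5 + a\right)^{2}}{\left(3 + r\right)^{2}}$ ($L{\left(a,r \right)} = \left(\frac{-5 + a}{3 + r}\right)^{2} = \frac{\left(-5 + a\right)^{2}}{\left(3 + r\right)^{2}}$)
$\frac{231}{L{\left(b,- \frac{14}{13} \right)}} - \frac{413}{-225} = \frac{231}{\left(-5 + \frac{2}{3}\right)^{2} \frac{1}{\left(3 - \frac{14}{13}\right)^{2}}} - \frac{413}{-225} = \frac{231}{\left(- \frac{13}{3}\right)^{2} \frac{1}{\left(3 - \frac{14}{13}\right)^{2}}} - - \frac{413}{225} = \frac{231}{\frac{169}{9} \frac{1}{\left(3 - \frac{14}{13}\right)^{2}}} + \frac{413}{225} = \frac{231}{\frac{169}{9} \frac{1}{\frac{625}{169}}} + \frac{413}{225} = \frac{231}{\frac{169}{9} \cdot \frac{169}{625}} + \frac{413}{225} = \frac{231}{\frac{28561}{5625}} + \frac{413}{225} = 231 \cdot \frac{5625}{28561} + \frac{413}{225} = \frac{1299375}{28561} + \frac{413}{225} = \frac{304155068}{6426225}$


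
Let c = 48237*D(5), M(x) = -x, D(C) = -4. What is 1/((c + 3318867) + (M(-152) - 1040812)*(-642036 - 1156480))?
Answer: 1/1871646786479 ≈ 5.3429e-13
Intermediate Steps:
c = -192948 (c = 48237*(-4) = -192948)
1/((c + 3318867) + (M(-152) - 1040812)*(-642036 - 1156480)) = 1/((-192948 + 3318867) + (-1*(-152) - 1040812)*(-642036 - 1156480)) = 1/(3125919 + (152 - 1040812)*(-1798516)) = 1/(3125919 - 1040660*(-1798516)) = 1/(3125919 + 1871643660560) = 1/1871646786479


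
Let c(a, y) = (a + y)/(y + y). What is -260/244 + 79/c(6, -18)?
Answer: 14392/61 ≈ 235.93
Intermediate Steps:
c(a, y) = (a + y)/(2*y) (c(a, y) = (a + y)/((2*y)) = (a + y)*(1/(2*y)) = (a + y)/(2*y))
-260/244 + 79/c(6, -18) = -260/244 + 79/(((½)*(6 - 18)/(-18))) = -260*1/244 + 79/(((½)*(-1/18)*(-12))) = -65/61 + 79/(⅓) = -65/61 + 79*3 = -65/61 + 237 = 14392/61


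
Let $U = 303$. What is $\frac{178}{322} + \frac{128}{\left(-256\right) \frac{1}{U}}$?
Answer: $- \frac{48605}{322} \approx -150.95$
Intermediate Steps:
$\frac{178}{322} + \frac{128}{\left(-256\right) \frac{1}{U}} = \frac{178}{322} + \frac{128}{\left(-256\right) \frac{1}{303}} = 178 \cdot \frac{1}{322} + \frac{128}{\left(-256\right) \frac{1}{303}} = \frac{89}{161} + \frac{128}{- \frac{256}{303}} = \frac{89}{161} + 128 \left(- \frac{303}{256}\right) = \frac{89}{161} - \frac{303}{2} = - \frac{48605}{322}$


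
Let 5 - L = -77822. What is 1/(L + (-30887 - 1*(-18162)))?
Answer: 1/65102 ≈ 1.5361e-5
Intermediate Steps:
L = 77827 (L = 5 - 1*(-77822) = 5 + 77822 = 77827)
1/(L + (-30887 - 1*(-18162))) = 1/(77827 + (-30887 - 1*(-18162))) = 1/(77827 + (-30887 + 18162)) = 1/(77827 - 12725) = 1/65102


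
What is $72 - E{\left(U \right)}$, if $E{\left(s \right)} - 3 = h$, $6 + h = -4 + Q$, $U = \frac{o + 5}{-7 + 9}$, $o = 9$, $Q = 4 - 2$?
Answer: $77$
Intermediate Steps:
$Q = 2$
$U = 7$ ($U = \frac{9 + 5}{-7 + 9} = \frac{14}{2} = 14 \cdot \frac{1}{2} = 7$)
$h = -8$ ($h = -6 + \left(-4 + 2\right) = -6 - 2 = -8$)
$E{\left(s \right)} = -5$ ($E{\left(s \right)} = 3 - 8 = -5$)
$72 - E{\left(U \right)} = 72 - -5 = 72 + 5 = 77$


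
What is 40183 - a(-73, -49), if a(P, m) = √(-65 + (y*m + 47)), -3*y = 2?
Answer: 40183 - 2*√33/3 ≈ 40179.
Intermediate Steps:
y = -⅔ (y = -⅓*2 = -⅔ ≈ -0.66667)
a(P, m) = √(-18 - 2*m/3) (a(P, m) = √(-65 + (-2*m/3 + 47)) = √(-65 + (47 - 2*m/3)) = √(-18 - 2*m/3))
40183 - a(-73, -49) = 40183 - √(-162 - 6*(-49))/3 = 40183 - √(-162 + 294)/3 = 40183 - √132/3 = 40183 - 2*√33/3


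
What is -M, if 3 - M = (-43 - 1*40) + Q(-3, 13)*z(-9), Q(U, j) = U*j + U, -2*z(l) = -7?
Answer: -233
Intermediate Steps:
z(l) = 7/2 (z(l) = -1/2*(-7) = 7/2)
Q(U, j) = U + U*j
M = 233 (M = 3 - ((-43 - 1*40) - 3*(1 + 13)*(7/2)) = 3 - ((-43 - 40) - 3*14*(7/2)) = 3 - (-83 - 42*7/2) = 3 - (-83 - 147) = 3 - 1*(-230) = 3 + 230 = 233)
-M = -1*233 = -233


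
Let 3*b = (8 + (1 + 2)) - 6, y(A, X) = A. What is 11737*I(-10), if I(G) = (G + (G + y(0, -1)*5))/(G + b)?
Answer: 140844/5 ≈ 28169.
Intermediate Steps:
b = 5/3 (b = ((8 + (1 + 2)) - 6)/3 = ((8 + 3) - 6)/3 = (11 - 6)/3 = (⅓)*5 = 5/3 ≈ 1.6667)
I(G) = 2*G/(5/3 + G) (I(G) = (G + (G + 0*5))/(G + 5/3) = (G + (G + 0))/(5/3 + G) = (G + G)/(5/3 + G) = (2*G)/(5/3 + G) = 2*G/(5/3 + G))
11737*I(-10) = 11737*(6*(-10)/(5 + 3*(-10))) = 11737*(6*(-10)/(5 - 30)) = 11737*(6*(-10)/(-25)) = 11737*(6*(-10)*(-1/25)) = 11737*(12/5) = 140844/5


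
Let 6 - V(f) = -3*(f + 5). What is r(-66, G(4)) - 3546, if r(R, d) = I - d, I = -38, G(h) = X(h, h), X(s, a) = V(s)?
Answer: -3617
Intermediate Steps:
V(f) = 21 + 3*f (V(f) = 6 - (-3)*(f + 5) = 6 - (-3)*(5 + f) = 6 - (-15 - 3*f) = 6 + (15 + 3*f) = 21 + 3*f)
X(s, a) = 21 + 3*s
G(h) = 21 + 3*h
r(R, d) = -38 - d
r(-66, G(4)) - 3546 = (-38 - (21 + 3*4)) - 3546 = (-38 - (21 + 12)) - 3546 = (-38 - 1*33) - 3546 = (-38 - 33) - 3546 = -71 - 3546 = -3617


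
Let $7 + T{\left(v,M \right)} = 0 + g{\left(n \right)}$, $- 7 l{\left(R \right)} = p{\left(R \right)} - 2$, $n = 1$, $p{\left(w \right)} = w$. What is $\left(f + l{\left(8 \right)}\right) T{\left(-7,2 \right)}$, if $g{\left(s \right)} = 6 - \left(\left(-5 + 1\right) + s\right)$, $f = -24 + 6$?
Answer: $- \frac{264}{7} \approx -37.714$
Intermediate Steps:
$f = -18$
$l{\left(R \right)} = \frac{2}{7} - \frac{R}{7}$ ($l{\left(R \right)} = - \frac{R - 2}{7} = - \frac{-2 + R}{7} = \frac{2}{7} - \frac{R}{7}$)
$g{\left(s \right)} = 10 - s$ ($g{\left(s \right)} = 6 - \left(-4 + s\right) = 10 - s$)
$T{\left(v,M \right)} = 2$ ($T{\left(v,M \right)} = -7 + \left(0 + \left(10 - 1\right)\right) = -7 + \left(0 + 9\right) = -7 + 9 = 2$)
$\left(f + l{\left(8 \right)}\right) T{\left(-7,2 \right)} = \left(-18 + \left(\frac{2}{7} - \frac{8}{7}\right)\right) 2 = \left(-18 - \frac{6}{7}\right) 2 = \left(- \frac{132}{7}\right) 2 = - \frac{264}{7}$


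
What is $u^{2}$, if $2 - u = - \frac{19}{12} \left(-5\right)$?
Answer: $\frac{5041}{144} \approx 35.007$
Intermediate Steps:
$u = - \frac{71}{12}$ ($u = 2 - - \frac{19}{12} \left(-5\right) = 2 - \left(-19\right) \frac{1}{12} \left(-5\right) = 2 - \left(- \frac{19}{12}\right) \left(-5\right) = 2 - \frac{95}{12} = - \frac{71}{12} \approx -5.9167$)
$u^{2} = \left(- \frac{71}{12}\right)^{2} = \frac{5041}{144}$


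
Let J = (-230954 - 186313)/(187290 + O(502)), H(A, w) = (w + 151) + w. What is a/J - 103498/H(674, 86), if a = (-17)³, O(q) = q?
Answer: 254820637042/134777241 ≈ 1890.7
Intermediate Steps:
H(A, w) = 151 + 2*w (H(A, w) = (151 + w) + w = 151 + 2*w)
a = -4913
J = -417267/187792 (J = (-230954 - 186313)/(187290 + 502) = -417267/187792 ≈ -2.2220)
a/J - 103498/H(674, 86) = -4913/(-417267/187792) - 103498/(151 + 2*86) = -4913*(-187792/417267) - 103498/(151 + 172) = 922622096/417267 - 103498/323 = 254820637042/134777241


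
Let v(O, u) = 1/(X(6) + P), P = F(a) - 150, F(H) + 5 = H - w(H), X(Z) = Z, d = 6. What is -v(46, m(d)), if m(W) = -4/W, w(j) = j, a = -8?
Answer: 1/149 ≈ 0.0067114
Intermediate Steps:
F(H) = -5 (F(H) = -5 + (H - H) = -5 + 0 = -5)
P = -155 (P = -5 - 150 = -155)
v(O, u) = -1/149 (v(O, u) = 1/(6 - 155) = 1/(-149) = -1/149)
-v(46, m(d)) = -1*(-1/149) = 1/149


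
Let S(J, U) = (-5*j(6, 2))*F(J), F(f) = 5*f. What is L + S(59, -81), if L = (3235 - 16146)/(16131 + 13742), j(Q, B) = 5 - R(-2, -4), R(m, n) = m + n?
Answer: -484702336/29873 ≈ -16225.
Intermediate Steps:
j(Q, B) = 11 (j(Q, B) = 5 - (-2 - 4) = 5 - 1*(-6) = 5 + 6 = 11)
L = -12911/29873 ≈ -0.43220
S(J, U) = -275*J (S(J, U) = (-5*11)*(5*J) = -275*J)
L + S(59, -81) = -12911/29873 - 275*59 = -12911/29873 - 16225 = -484702336/29873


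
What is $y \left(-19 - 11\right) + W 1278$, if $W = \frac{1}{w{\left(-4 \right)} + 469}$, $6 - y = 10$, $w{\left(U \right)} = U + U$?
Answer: $\frac{56598}{461} \approx 122.77$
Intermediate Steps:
$w{\left(U \right)} = 2 U$
$y = -4$ ($y = 6 - 10 = -4$)
$W = \frac{1}{461}$ ($W = \frac{1}{2 \left(-4\right) + 469} = \frac{1}{-8 + 469} = \frac{1}{461} \approx 0.0021692$)
$y \left(-19 - 11\right) + W 1278 = - 4 \left(-19 - 11\right) + \frac{1}{461} \cdot 1278 = \left(-4\right) \left(-30\right) + \frac{1278}{461} = 120 + \frac{1278}{461} = \frac{56598}{461}$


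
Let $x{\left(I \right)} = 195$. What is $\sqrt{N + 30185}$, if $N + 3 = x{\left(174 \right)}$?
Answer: $\sqrt{30377} \approx 174.29$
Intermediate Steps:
$N = 192$ ($N = -3 + 195 = 192$)
$\sqrt{N + 30185} = \sqrt{192 + 30185} = \sqrt{30377}$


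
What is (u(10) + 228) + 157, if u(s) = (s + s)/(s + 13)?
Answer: 8875/23 ≈ 385.87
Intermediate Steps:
u(s) = 2*s/(13 + s) (u(s) = (2*s)/(13 + s) = 2*s/(13 + s))
(u(10) + 228) + 157 = (2*10/(13 + 10) + 228) + 157 = (2*10/23 + 228) + 157 = (2*10*(1/23) + 228) + 157 = (20/23 + 228) + 157 = 5264/23 + 157 = 8875/23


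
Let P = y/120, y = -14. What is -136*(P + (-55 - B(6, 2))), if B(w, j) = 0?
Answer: 112438/15 ≈ 7495.9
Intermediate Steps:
P = -7/60 (P = -14/120 = -14*1/120 = -7/60 ≈ -0.11667)
-136*(P + (-55 - B(6, 2))) = -136*(-7/60 + (-55 - 1*0)) = -136*(-7/60 + (-55 + 0)) = -136*(-7/60 - 55) = -136*(-3307/60) = 112438/15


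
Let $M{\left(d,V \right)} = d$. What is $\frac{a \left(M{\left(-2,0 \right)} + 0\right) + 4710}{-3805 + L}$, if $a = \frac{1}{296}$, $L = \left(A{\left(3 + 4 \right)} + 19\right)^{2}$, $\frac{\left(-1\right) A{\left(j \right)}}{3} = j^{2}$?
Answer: $\frac{697079}{1861692} \approx 0.37443$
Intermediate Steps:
$A{\left(j \right)} = - 3 j^{2}$
$L = 16384$ ($L = \left(- 3 \left(3 + 4\right)^{2} + 19\right)^{2} = \left(- 3 \cdot 7^{2} + 19\right)^{2} = \left(\left(-3\right) 49 + 19\right)^{2} = \left(-147 + 19\right)^{2} = \left(-128\right)^{2} = 16384$)
$a = \frac{1}{296} \approx 0.0033784$
$\frac{a \left(M{\left(-2,0 \right)} + 0\right) + 4710}{-3805 + L} = \frac{\frac{-2 + 0}{296} + 4710}{-3805 + 16384} = \frac{\frac{1}{296} \left(-2\right) + 4710}{12579} = \left(- \frac{1}{148} + 4710\right) \frac{1}{12579} = \frac{697079}{148} \cdot \frac{1}{12579} = \frac{697079}{1861692}$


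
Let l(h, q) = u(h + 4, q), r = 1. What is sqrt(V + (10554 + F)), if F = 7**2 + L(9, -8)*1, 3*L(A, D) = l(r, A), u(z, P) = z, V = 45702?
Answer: 2*sqrt(126690)/3 ≈ 237.29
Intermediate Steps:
l(h, q) = 4 + h (l(h, q) = h + 4 = 4 + h)
L(A, D) = 5/3 (L(A, D) = (4 + 1)/3 = (1/3)*5 = 5/3)
F = 152/3 (F = 7**2 + (5/3)*1 = 49 + 5/3 = 152/3 ≈ 50.667)
sqrt(V + (10554 + F)) = sqrt(45702 + (10554 + 152/3)) = sqrt(45702 + 31814/3) = sqrt(168920/3) = 2*sqrt(126690)/3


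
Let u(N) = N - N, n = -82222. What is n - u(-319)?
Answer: -82222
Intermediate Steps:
u(N) = 0
n - u(-319) = -82222 - 1*0 = -82222 + 0 = -82222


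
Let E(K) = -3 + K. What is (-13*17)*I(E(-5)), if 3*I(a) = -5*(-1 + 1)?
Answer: 0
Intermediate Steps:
I(a) = 0 (I(a) = (-5*(-1 + 1))/3 = (-5*0)/3 = (1/3)*0 = 0)
(-13*17)*I(E(-5)) = -13*17*0 = -221*0 = 0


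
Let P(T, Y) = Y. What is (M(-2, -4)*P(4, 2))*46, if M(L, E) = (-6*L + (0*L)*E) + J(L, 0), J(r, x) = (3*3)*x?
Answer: 1104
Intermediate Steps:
J(r, x) = 9*x
M(L, E) = -6*L (M(L, E) = (-6*L + (0*L)*E) + 9*0 = (-6*L + 0*E) + 0 = (-6*L + 0) + 0 = -6*L + 0 = -6*L)
(M(-2, -4)*P(4, 2))*46 = (-6*(-2)*2)*46 = (12*2)*46 = 24*46 = 1104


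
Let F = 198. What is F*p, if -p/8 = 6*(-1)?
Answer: 9504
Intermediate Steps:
p = 48 (p = -48*(-1) = -8*(-6) = 48)
F*p = 198*48 = 9504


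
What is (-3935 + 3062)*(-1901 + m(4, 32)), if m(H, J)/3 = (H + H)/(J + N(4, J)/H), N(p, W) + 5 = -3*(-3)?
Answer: 18248319/11 ≈ 1.6589e+6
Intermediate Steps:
N(p, W) = 4 (N(p, W) = -5 - 3*(-3) = -5 + 9 = 4)
m(H, J) = 6*H/(J + 4/H) (m(H, J) = 3*((H + H)/(J + 4/H)) = 3*((2*H)/(J + 4/H)) = 3*(2*H/(J + 4/H)) = 6*H/(J + 4/H))
(-3935 + 3062)*(-1901 + m(4, 32)) = (-3935 + 3062)*(-1901 + 6*4²/(4 + 4*32)) = -873*(-1901 + 6*16/(4 + 128)) = -873*(-1901 + 6*16/132) = -873*(-1901 + 6*16*(1/132)) = -873*(-1901 + 8/11) = -873*(-20903/11) = 18248319/11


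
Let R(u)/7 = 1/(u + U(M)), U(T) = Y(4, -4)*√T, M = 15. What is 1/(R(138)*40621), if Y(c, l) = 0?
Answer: 138/284347 ≈ 0.00048532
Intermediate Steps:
U(T) = 0 (U(T) = 0*√T = 0)
R(u) = 7/u (R(u) = 7/(u + 0) = 7/u)
1/(R(138)*40621) = 1/((7/138)*40621) = (1/40621)/(7*(1/138)) = (1/40621)/(7/138) = (138/7)*(1/40621) = 138/284347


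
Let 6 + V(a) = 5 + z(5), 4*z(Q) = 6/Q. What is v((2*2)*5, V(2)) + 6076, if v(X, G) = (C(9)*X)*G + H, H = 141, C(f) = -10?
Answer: 6357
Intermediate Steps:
z(Q) = 3/(2*Q) (z(Q) = (6/Q)/4 = 3/(2*Q))
V(a) = -7/10 (V(a) = -6 + (5 + (3/2)/5) = -6 + (5 + (3/2)*(⅕)) = -6 + (5 + 3/10) = -6 + 53/10 = -7/10)
v(X, G) = 141 - 10*G*X (v(X, G) = (-10*X)*G + 141 = -10*G*X + 141 = 141 - 10*G*X)
v((2*2)*5, V(2)) + 6076 = (141 - 10*(-7/10)*(2*2)*5) + 6076 = (141 - 10*(-7/10)*4*5) + 6076 = (141 - 10*(-7/10)*20) + 6076 = (141 + 140) + 6076 = 281 + 6076 = 6357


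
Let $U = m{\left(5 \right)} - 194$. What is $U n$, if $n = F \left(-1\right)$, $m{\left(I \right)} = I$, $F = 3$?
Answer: $567$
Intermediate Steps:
$U = -189$ ($U = 5 - 194 = -189$)
$n = -3$ ($n = 3 \left(-1\right) = -3$)
$U n = \left(-189\right) \left(-3\right) = 567$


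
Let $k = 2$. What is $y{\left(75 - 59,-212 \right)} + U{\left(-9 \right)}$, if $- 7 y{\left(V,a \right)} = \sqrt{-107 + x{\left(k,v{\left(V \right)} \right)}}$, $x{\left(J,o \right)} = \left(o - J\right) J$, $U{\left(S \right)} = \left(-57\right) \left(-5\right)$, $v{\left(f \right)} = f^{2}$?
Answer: $285 - \frac{\sqrt{401}}{7} \approx 282.14$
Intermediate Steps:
$U{\left(S \right)} = 285$
$x{\left(J,o \right)} = J \left(o - J\right)$
$y{\left(V,a \right)} = - \frac{\sqrt{-111 + 2 V^{2}}}{7}$ ($y{\left(V,a \right)} = - \frac{\sqrt{-107 + 2 \left(V^{2} - 2\right)}}{7} = - \frac{\sqrt{-107 + 2 \left(-2 + V^{2}\right)}}{7} = - \frac{\sqrt{-107 + \left(-4 + 2 V^{2}\right)}}{7} = - \frac{\sqrt{-111 + 2 V^{2}}}{7}$)
$y{\left(75 - 59,-212 \right)} + U{\left(-9 \right)} = - \frac{\sqrt{-111 + 2 \left(75 - 59\right)^{2}}}{7} + 285 = - \frac{\sqrt{-111 + 2 \cdot 16^{2}}}{7} + 285 = - \frac{\sqrt{-111 + 2 \cdot 256}}{7} + 285 = - \frac{\sqrt{-111 + 512}}{7} + 285 = - \frac{\sqrt{401}}{7} + 285 = 285 - \frac{\sqrt{401}}{7}$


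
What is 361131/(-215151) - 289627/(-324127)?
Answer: -18246256320/23245416059 ≈ -0.78494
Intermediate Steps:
361131/(-215151) - 289627/(-324127) = 361131*(-1/215151) - 289627*(-1/324127) = -120377/71717 + 289627/324127 = -18246256320/23245416059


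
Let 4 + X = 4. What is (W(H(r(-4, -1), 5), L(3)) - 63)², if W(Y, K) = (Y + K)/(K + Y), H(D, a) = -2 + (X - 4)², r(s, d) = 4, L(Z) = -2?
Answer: 3844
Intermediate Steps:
X = 0 (X = -4 + 4 = 0)
H(D, a) = 14 (H(D, a) = -2 + (0 - 4)² = -2 + (-4)² = -2 + 16 = 14)
W(Y, K) = 1 (W(Y, K) = (K + Y)/(K + Y) = 1)
(W(H(r(-4, -1), 5), L(3)) - 63)² = (1 - 63)² = (-62)² = 3844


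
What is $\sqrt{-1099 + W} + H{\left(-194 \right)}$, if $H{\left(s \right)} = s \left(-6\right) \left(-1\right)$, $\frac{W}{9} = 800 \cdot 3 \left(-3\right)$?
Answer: $-1164 + i \sqrt{65899} \approx -1164.0 + 256.71 i$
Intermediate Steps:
$W = -64800$ ($W = 9 \cdot 800 \cdot 3 \left(-3\right) = 9 \cdot 800 \left(-9\right) = 9 \left(-7200\right) = -64800$)
$H{\left(s \right)} = 6 s$ ($H{\left(s \right)} = - 6 s \left(-1\right) = 6 s$)
$\sqrt{-1099 + W} + H{\left(-194 \right)} = \sqrt{-1099 - 64800} + 6 \left(-194\right) = \sqrt{-65899} - 1164 = i \sqrt{65899} - 1164 = -1164 + i \sqrt{65899}$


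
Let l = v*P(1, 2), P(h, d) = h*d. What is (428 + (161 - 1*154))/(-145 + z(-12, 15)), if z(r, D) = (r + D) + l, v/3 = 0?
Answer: -435/142 ≈ -3.0634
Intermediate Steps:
v = 0 (v = 3*0 = 0)
P(h, d) = d*h
l = 0 (l = 0*(2*1) = 0*2 = 0)
z(r, D) = D + r (z(r, D) = (r + D) + 0 = (D + r) + 0 = D + r)
(428 + (161 - 1*154))/(-145 + z(-12, 15)) = (428 + (161 - 1*154))/(-145 + (15 - 12)) = (428 + (161 - 154))/(-145 + 3) = (428 + 7)/(-142) = 435*(-1/142) = -435/142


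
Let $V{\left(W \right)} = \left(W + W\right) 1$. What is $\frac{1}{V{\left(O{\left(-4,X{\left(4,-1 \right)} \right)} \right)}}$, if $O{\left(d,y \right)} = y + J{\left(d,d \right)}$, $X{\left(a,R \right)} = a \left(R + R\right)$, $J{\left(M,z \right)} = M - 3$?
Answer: $- \frac{1}{30} \approx -0.033333$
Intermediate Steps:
$J{\left(M,z \right)} = -3 + M$
$X{\left(a,R \right)} = 2 R a$ ($X{\left(a,R \right)} = a 2 R = 2 R a$)
$O{\left(d,y \right)} = -3 + d + y$ ($O{\left(d,y \right)} = y + \left(-3 + d\right) = -3 + d + y$)
$V{\left(W \right)} = 2 W$ ($V{\left(W \right)} = 2 W 1 = 2 W$)
$\frac{1}{V{\left(O{\left(-4,X{\left(4,-1 \right)} \right)} \right)}} = \frac{1}{2 \left(-3 - 4 + 2 \left(-1\right) 4\right)} = \frac{1}{2 \left(-3 - 4 - 8\right)} = \frac{1}{2 \left(-15\right)} = \frac{1}{-30} = - \frac{1}{30}$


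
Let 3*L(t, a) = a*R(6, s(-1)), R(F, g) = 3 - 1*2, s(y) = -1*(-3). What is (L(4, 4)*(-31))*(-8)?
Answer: 992/3 ≈ 330.67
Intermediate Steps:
s(y) = 3
R(F, g) = 1 (R(F, g) = 3 - 2 = 1)
L(t, a) = a/3 (L(t, a) = (a*1)/3 = a/3)
(L(4, 4)*(-31))*(-8) = (((⅓)*4)*(-31))*(-8) = ((4/3)*(-31))*(-8) = -124/3*(-8) = 992/3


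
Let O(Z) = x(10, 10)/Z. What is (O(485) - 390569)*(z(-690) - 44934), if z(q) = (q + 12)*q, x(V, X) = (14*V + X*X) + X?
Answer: -16021096582698/97 ≈ -1.6517e+11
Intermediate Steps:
x(V, X) = X + X² + 14*V (x(V, X) = (14*V + X²) + X = (X² + 14*V) + X = X + X² + 14*V)
z(q) = q*(12 + q) (z(q) = (12 + q)*q = q*(12 + q))
O(Z) = 250/Z (O(Z) = (10 + 10² + 14*10)/Z = (10 + 100 + 140)/Z = 250/Z)
(O(485) - 390569)*(z(-690) - 44934) = (250/485 - 390569)*(-690*(12 - 690) - 44934) = (250*(1/485) - 390569)*(-690*(-678) - 44934) = (50/97 - 390569)*(467820 - 44934) = -37885143/97*422886 = -16021096582698/97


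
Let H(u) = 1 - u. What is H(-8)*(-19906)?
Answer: -179154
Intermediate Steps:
H(-8)*(-19906) = (1 - 1*(-8))*(-19906) = (1 + 8)*(-19906) = 9*(-19906) = -179154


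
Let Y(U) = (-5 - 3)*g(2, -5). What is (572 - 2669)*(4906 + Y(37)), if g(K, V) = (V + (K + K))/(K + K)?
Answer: -10292076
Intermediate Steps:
g(K, V) = (V + 2*K)/(2*K) (g(K, V) = (V + 2*K)/((2*K)) = (V + 2*K)*(1/(2*K)) = (V + 2*K)/(2*K))
Y(U) = 2 (Y(U) = (-5 - 3)*((2 + (½)*(-5))/2) = -4*(2 - 5/2) = -4*(-1)/2 = -8*(-¼) = 2)
(572 - 2669)*(4906 + Y(37)) = (572 - 2669)*(4906 + 2) = -2097*4908 = -10292076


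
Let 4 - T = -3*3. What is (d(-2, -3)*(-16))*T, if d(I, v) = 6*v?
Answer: 3744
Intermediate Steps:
T = 13 (T = 4 - (-3)*3 = 4 - 1*(-9) = 4 + 9 = 13)
(d(-2, -3)*(-16))*T = ((6*(-3))*(-16))*13 = -18*(-16)*13 = 288*13 = 3744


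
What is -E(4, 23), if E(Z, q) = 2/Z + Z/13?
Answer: -21/26 ≈ -0.80769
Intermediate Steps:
E(Z, q) = 2/Z + Z/13 (E(Z, q) = 2/Z + Z*(1/13) = 2/Z + Z/13)
-E(4, 23) = -(2/4 + (1/13)*4) = -(2*(¼) + 4/13) = -(½ + 4/13) = -1*21/26 = -21/26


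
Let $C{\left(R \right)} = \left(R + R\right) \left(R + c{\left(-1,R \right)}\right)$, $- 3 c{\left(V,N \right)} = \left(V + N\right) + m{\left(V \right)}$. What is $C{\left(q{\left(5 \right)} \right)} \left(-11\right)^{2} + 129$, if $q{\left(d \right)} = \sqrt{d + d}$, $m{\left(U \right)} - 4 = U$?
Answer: $\frac{5227}{3} - \frac{484 \sqrt{10}}{3} \approx 1232.2$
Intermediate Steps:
$m{\left(U \right)} = 4 + U$
$c{\left(V,N \right)} = - \frac{4}{3} - \frac{2 V}{3} - \frac{N}{3}$ ($c{\left(V,N \right)} = - \frac{\left(V + N\right) + \left(4 + V\right)}{3} = - \frac{\left(N + V\right) + \left(4 + V\right)}{3} = - \frac{4 + N + 2 V}{3} = - \frac{4}{3} - \frac{2 V}{3} - \frac{N}{3}$)
$q{\left(d \right)} = \sqrt{2} \sqrt{d}$ ($q{\left(d \right)} = \sqrt{2 d} = \sqrt{2} \sqrt{d}$)
$C{\left(R \right)} = 2 R \left(- \frac{2}{3} + \frac{2 R}{3}\right)$ ($C{\left(R \right)} = \left(R + R\right) \left(R - \left(\frac{2}{3} + \frac{R}{3}\right)\right) = 2 R \left(R - \left(\frac{2}{3} + \frac{R}{3}\right)\right) = 2 R \left(- \frac{2}{3} + \frac{2 R}{3}\right)$)
$C{\left(q{\left(5 \right)} \right)} \left(-11\right)^{2} + 129 = \frac{4 \sqrt{2} \sqrt{5} \left(-1 + \sqrt{2} \sqrt{5}\right)}{3} \left(-11\right)^{2} + 129 = \frac{4 \sqrt{10} \left(-1 + \sqrt{10}\right)}{3} \cdot 121 + 129 = \frac{484 \sqrt{10} \left(-1 + \sqrt{10}\right)}{3} + 129 = 129 + \frac{484 \sqrt{10} \left(-1 + \sqrt{10}\right)}{3}$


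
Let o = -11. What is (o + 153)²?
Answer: 20164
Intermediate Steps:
(o + 153)² = (-11 + 153)² = 142² = 20164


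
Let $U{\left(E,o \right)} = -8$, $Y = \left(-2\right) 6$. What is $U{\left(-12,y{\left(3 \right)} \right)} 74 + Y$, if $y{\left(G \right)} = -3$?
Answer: $-604$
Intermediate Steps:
$Y = -12$
$U{\left(-12,y{\left(3 \right)} \right)} 74 + Y = \left(-8\right) 74 - 12 = -592 - 12 = -604$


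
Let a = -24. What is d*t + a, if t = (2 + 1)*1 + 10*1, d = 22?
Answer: 262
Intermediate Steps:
t = 13 (t = 3*1 + 10 = 3 + 10 = 13)
d*t + a = 22*13 - 24 = 286 - 24 = 262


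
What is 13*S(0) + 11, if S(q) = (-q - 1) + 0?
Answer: -2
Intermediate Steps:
S(q) = -1 - q (S(q) = (-1 - q) + 0 = -1 - q)
13*S(0) + 11 = 13*(-1 - 1*0) + 11 = 13*(-1 + 0) + 11 = 13*(-1) + 11 = -13 + 11 = -2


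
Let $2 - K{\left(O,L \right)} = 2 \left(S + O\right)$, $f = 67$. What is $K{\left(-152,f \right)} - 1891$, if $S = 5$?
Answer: $-1595$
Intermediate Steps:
$K{\left(O,L \right)} = -8 - 2 O$ ($K{\left(O,L \right)} = 2 - 2 \left(5 + O\right) = 2 - \left(10 + 2 O\right) = -8 - 2 O$)
$K{\left(-152,f \right)} - 1891 = \left(-8 - -304\right) - 1891 = \left(-8 + 304\right) - 1891 = 296 - 1891 = -1595$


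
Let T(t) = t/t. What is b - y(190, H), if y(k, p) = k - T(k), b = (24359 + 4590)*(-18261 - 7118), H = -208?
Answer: -734696860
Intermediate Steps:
b = -734696671 (b = 28949*(-25379) = -734696671)
T(t) = 1
y(k, p) = -1 + k (y(k, p) = k - 1*1 = k - 1 = -1 + k)
b - y(190, H) = -734696671 - (-1 + 190) = -734696671 - 1*189 = -734696671 - 189 = -734696860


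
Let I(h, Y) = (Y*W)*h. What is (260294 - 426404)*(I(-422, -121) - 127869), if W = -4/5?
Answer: 28025846646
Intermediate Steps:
W = -4/5 (W = -4*1/5 = -4/5 ≈ -0.80000)
I(h, Y) = -4*Y*h/5 (I(h, Y) = (Y*(-4/5))*h = (-4*Y/5)*h = -4*Y*h/5)
(260294 - 426404)*(I(-422, -121) - 127869) = (260294 - 426404)*(-4/5*(-121)*(-422) - 127869) = -166110*(-204248/5 - 127869) = -166110*(-843593/5) = 28025846646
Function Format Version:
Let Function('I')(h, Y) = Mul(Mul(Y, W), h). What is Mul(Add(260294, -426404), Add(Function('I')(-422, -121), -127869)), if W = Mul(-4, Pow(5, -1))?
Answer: 28025846646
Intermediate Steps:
W = Rational(-4, 5) (W = Mul(-4, Rational(1, 5)) = Rational(-4, 5) ≈ -0.80000)
Function('I')(h, Y) = Mul(Rational(-4, 5), Y, h) (Function('I')(h, Y) = Mul(Mul(Y, Rational(-4, 5)), h) = Mul(Mul(Rational(-4, 5), Y), h) = Mul(Rational(-4, 5), Y, h))
Mul(Add(260294, -426404), Add(Function('I')(-422, -121), -127869)) = Mul(Add(260294, -426404), Add(Mul(Rational(-4, 5), -121, -422), -127869)) = Mul(-166110, Add(Rational(-204248, 5), -127869)) = Mul(-166110, Rational(-843593, 5)) = 28025846646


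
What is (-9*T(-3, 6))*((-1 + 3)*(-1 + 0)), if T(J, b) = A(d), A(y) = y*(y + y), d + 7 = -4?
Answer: 4356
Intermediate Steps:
d = -11 (d = -7 - 4 = -11)
A(y) = 2*y² (A(y) = y*(2*y) = 2*y²)
T(J, b) = 242 (T(J, b) = 2*(-11)² = 2*121 = 242)
(-9*T(-3, 6))*((-1 + 3)*(-1 + 0)) = (-9*242)*((-1 + 3)*(-1 + 0)) = -4356*(-1) = -2178*(-2) = 4356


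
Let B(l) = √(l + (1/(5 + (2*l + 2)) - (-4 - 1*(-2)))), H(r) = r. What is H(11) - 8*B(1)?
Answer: 11 - 16*√7/3 ≈ -3.1107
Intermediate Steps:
B(l) = √(2 + l + 1/(7 + 2*l)) (B(l) = √(l + (1/(5 + (2 + 2*l)) - (-4 + 2))) = √(l + (1/(7 + 2*l) - 1*(-2))) = √(l + (1/(7 + 2*l) + 2)) = √(l + (2 + 1/(7 + 2*l))) = √(2 + l + 1/(7 + 2*l)))
H(11) - 8*B(1) = 11 - 8*√(1 + (2 + 1)*(7 + 2*1))/√(7 + 2*1) = 11 - 8*√(1 + 3*(7 + 2))/√(7 + 2) = 11 - 8*√(1 + 3*9)/3 = 11 - 8*√(1 + 27)/3 = 11 - 8*2*√7/3 = 11 - 16*√7/3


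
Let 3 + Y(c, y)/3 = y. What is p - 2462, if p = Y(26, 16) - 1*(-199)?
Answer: -2224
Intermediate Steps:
Y(c, y) = -9 + 3*y
p = 238 (p = (-9 + 3*16) - 1*(-199) = (-9 + 48) + 199 = 39 + 199 = 238)
p - 2462 = 238 - 2462 = -2224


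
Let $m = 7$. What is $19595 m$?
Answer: $137165$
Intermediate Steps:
$19595 m = 19595 \cdot 7 = 137165$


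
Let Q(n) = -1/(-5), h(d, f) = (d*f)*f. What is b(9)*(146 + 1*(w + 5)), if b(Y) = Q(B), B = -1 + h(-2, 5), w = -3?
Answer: 148/5 ≈ 29.600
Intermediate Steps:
h(d, f) = d*f**2
B = -51 (B = -1 - 2*5**2 = -1 - 2*25 = -1 - 50 = -51)
Q(n) = 1/5 (Q(n) = -1*(-1/5) = 1/5)
b(Y) = 1/5
b(9)*(146 + 1*(w + 5)) = (146 + 1*(-3 + 5))/5 = (146 + 1*2)/5 = (146 + 2)/5 = (1/5)*148 = 148/5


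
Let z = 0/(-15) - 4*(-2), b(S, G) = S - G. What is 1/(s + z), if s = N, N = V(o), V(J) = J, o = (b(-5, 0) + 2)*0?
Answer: ⅛ ≈ 0.12500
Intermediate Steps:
o = 0 (o = ((-5 - 1*0) + 2)*0 = ((-5 + 0) + 2)*0 = (-5 + 2)*0 = -3*0 = 0)
N = 0
z = 8 (z = 0*(-1/15) + 8 = 0 + 8 = 8)
s = 0
1/(s + z) = 1/(0 + 8) = 1/8 = ⅛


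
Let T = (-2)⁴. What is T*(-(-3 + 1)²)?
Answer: -64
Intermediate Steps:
T = 16
T*(-(-3 + 1)²) = 16*(-(-3 + 1)²) = 16*(-1*(-2)²) = 16*(-1*4) = 16*(-4) = -64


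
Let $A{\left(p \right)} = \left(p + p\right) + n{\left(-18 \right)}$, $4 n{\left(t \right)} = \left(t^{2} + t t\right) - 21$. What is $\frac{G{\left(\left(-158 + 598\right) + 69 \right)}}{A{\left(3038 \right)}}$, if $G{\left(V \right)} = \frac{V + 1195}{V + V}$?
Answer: $\frac{3408}{12689879} \approx 0.00026856$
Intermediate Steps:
$G{\left(V \right)} = \frac{1195 + V}{2 V}$
$n{\left(t \right)} = - \frac{21}{4} + \frac{t^{2}}{2}$ ($n{\left(t \right)} = \frac{\left(t^{2} + t t\right) - 21}{4} = \frac{\left(t^{2} + t^{2}\right) - 21}{4} = \frac{2 t^{2} - 21}{4} = \frac{-21 + 2 t^{2}}{4} = - \frac{21}{4} + \frac{t^{2}}{2}$)
$A{\left(p \right)} = \frac{627}{4} + 2 p$ ($A{\left(p \right)} = \left(p + p\right) - \left(\frac{21}{4} - \frac{\left(-18\right)^{2}}{2}\right) = 2 p + \left(- \frac{21}{4} + \frac{1}{2} \cdot 324\right) = 2 p + \left(- \frac{21}{4} + 162\right) = 2 p + \frac{627}{4} = \frac{627}{4} + 2 p$)
$\frac{G{\left(\left(-158 + 598\right) + 69 \right)}}{A{\left(3038 \right)}} = \frac{\frac{1}{2} \frac{1}{\left(-158 + 598\right) + 69} \left(1195 + \left(\left(-158 + 598\right) + 69\right)\right)}{\frac{627}{4} + 2 \cdot 3038} = \frac{\frac{1}{2} \frac{1}{440 + 69} \left(1195 + \left(440 + 69\right)\right)}{\frac{627}{4} + 6076} = \frac{\frac{1}{2} \cdot \frac{1}{509} \left(1195 + 509\right)}{\frac{24931}{4}} = \frac{1}{2} \cdot \frac{1}{509} \cdot 1704 \cdot \frac{4}{24931} = \frac{852}{509} \cdot \frac{4}{24931} = \frac{3408}{12689879}$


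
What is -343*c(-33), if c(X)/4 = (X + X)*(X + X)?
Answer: -5976432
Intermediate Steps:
c(X) = 16*X**2 (c(X) = 4*((X + X)*(X + X)) = 4*((2*X)*(2*X)) = 4*(4*X**2) = 16*X**2)
-343*c(-33) = -5488*(-33)**2 = -5488*1089 = -343*17424 = -5976432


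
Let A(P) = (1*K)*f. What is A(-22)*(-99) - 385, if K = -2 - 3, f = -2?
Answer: -1375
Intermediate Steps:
K = -5
A(P) = 10 (A(P) = (1*(-5))*(-2) = -5*(-2) = 10)
A(-22)*(-99) - 385 = 10*(-99) - 385 = -990 - 385 = -1375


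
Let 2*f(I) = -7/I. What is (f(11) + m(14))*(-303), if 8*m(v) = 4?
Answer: -606/11 ≈ -55.091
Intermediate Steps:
f(I) = -7/(2*I) (f(I) = (-7/I)/2 = -7/(2*I))
m(v) = ½ (m(v) = (⅛)*4 = ½)
(f(11) + m(14))*(-303) = (-7/2/11 + ½)*(-303) = (-7/2*1/11 + ½)*(-303) = (-7/22 + ½)*(-303) = (2/11)*(-303) = -606/11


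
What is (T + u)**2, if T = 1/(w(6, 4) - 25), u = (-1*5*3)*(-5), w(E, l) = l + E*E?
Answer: 1267876/225 ≈ 5635.0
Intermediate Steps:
w(E, l) = l + E**2
u = 75 (u = -5*3*(-5) = -15*(-5) = 75)
T = 1/15 (T = 1/((4 + 6**2) - 25) = 1/((4 + 36) - 25) = 1/(40 - 25) = 1/15 ≈ 0.066667)
(T + u)**2 = (1/15 + 75)**2 = (1126/15)**2 = 1267876/225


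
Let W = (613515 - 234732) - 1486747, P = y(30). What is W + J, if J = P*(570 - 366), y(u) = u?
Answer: -1101844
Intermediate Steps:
P = 30
W = -1107964 (W = 378783 - 1486747 = -1107964)
J = 6120 (J = 30*(570 - 366) = 30*204 = 6120)
W + J = -1107964 + 6120 = -1101844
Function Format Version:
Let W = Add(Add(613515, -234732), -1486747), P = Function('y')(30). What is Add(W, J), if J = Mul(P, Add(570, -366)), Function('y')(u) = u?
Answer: -1101844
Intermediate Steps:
P = 30
W = -1107964 (W = Add(378783, -1486747) = -1107964)
J = 6120 (J = Mul(30, Add(570, -366)) = Mul(30, 204) = 6120)
Add(W, J) = Add(-1107964, 6120) = -1101844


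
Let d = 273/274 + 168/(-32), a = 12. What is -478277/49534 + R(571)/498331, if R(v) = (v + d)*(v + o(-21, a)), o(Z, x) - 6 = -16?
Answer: -60989984084639/6763505804596 ≈ -9.0175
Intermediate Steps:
o(Z, x) = -10 (o(Z, x) = 6 - 16 = -10)
d = -2331/548 (d = 273*(1/274) + 168*(-1/32) = 273/274 - 21/4 = -2331/548 ≈ -4.2536)
R(v) = (-10 + v)*(-2331/548 + v) (R(v) = (v - 2331/548)*(v - 10) = (-2331/548 + v)*(-10 + v) = (-10 + v)*(-2331/548 + v))
-478277/49534 + R(571)/498331 = -478277/49534 + (11655/274 + 571² - 7811/548*571)/498331 = -478277*1/49534 + (11655/274 + 326041 - 4460081/548)*(1/498331) = -478277/49534 + (174233697/548)*(1/498331) = -478277/49534 + 174233697/273085388 = -60989984084639/6763505804596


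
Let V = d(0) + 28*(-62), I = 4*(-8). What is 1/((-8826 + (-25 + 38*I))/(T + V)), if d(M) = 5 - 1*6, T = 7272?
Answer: -5535/10067 ≈ -0.54982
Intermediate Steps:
d(M) = -1 (d(M) = 5 - 6 = -1)
I = -32
V = -1737 (V = -1 + 28*(-62) = -1 - 1736 = -1737)
1/((-8826 + (-25 + 38*I))/(T + V)) = 1/((-8826 + (-25 + 38*(-32)))/(7272 - 1737)) = 1/((-8826 + (-25 - 1216))/5535) = 1/((-8826 - 1241)*(1/5535)) = 1/(-10067*1/5535) = 1/(-10067/5535) = -5535/10067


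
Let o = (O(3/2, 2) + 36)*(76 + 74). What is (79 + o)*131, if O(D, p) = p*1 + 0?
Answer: 757049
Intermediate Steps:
O(D, p) = p (O(D, p) = p + 0 = p)
o = 5700 (o = (2 + 36)*(76 + 74) = 38*150 = 5700)
(79 + o)*131 = (79 + 5700)*131 = 5779*131 = 757049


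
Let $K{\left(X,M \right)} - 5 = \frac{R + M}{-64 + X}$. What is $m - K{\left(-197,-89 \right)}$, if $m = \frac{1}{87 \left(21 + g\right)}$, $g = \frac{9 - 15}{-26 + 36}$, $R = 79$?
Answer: $- \frac{44705}{8874} \approx -5.0378$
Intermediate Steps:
$g = - \frac{3}{5}$ ($g = - \frac{6}{10} = \left(-6\right) \frac{1}{10} = - \frac{3}{5} \approx -0.6$)
$K{\left(X,M \right)} = 5 + \frac{79 + M}{-64 + X}$
$m = \frac{5}{8874}$ ($m = \frac{1}{87 \left(21 - \frac{3}{5}\right)} = \frac{1}{87 \cdot \frac{102}{5}} = \frac{1}{\frac{8874}{5}} = \frac{5}{8874} \approx 0.00056344$)
$m - K{\left(-197,-89 \right)} = \frac{5}{8874} - \frac{-241 - 89 + 5 \left(-197\right)}{-64 - 197} = \frac{5}{8874} - \frac{-241 - 89 - 985}{-261} = \frac{5}{8874} - \left(- \frac{1}{261}\right) \left(-1315\right) = \frac{5}{8874} - \frac{1315}{261} = - \frac{44705}{8874}$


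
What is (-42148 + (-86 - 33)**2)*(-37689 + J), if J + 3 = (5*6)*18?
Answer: 1039773024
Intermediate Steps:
J = 537 (J = -3 + (5*6)*18 = -3 + 30*18 = -3 + 540 = 537)
(-42148 + (-86 - 33)**2)*(-37689 + J) = (-42148 + (-86 - 33)**2)*(-37689 + 537) = (-42148 + (-119)**2)*(-37152) = (-42148 + 14161)*(-37152) = -27987*(-37152) = 1039773024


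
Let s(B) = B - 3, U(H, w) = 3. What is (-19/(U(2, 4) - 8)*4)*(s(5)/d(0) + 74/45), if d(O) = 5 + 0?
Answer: 6992/225 ≈ 31.076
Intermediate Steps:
s(B) = -3 + B
d(O) = 5
(-19/(U(2, 4) - 8)*4)*(s(5)/d(0) + 74/45) = (-19/(3 - 8)*4)*((-3 + 5)/5 + 74/45) = (-19/(-5)*4)*(2*(1/5) + 74*(1/45)) = (-19*(-1/5)*4)*(2/5 + 74/45) = ((19/5)*4)*(92/45) = (76/5)*(92/45) = 6992/225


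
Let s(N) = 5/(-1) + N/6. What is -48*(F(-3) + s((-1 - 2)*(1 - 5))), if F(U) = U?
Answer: 288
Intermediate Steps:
s(N) = -5 + N/6 (s(N) = 5*(-1) + N*(⅙) = -5 + N/6)
-48*(F(-3) + s((-1 - 2)*(1 - 5))) = -48*(-3 + (-5 + ((-1 - 2)*(1 - 5))/6)) = -48*(-3 + (-5 + (-3*(-4))/6)) = -48*(-3 + (-5 + (⅙)*12)) = -48*(-3 + (-5 + 2)) = -48*(-3 - 3) = -48*(-6) = 288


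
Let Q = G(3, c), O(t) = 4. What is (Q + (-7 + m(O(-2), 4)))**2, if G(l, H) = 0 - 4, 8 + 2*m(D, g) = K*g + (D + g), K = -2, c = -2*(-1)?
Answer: 225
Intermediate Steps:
c = 2
m(D, g) = -4 + D/2 - g/2 (m(D, g) = -4 + (-2*g + (D + g))/2 = -4 + (D - g)/2 = -4 + (D/2 - g/2) = -4 + D/2 - g/2)
G(l, H) = -4
Q = -4
(Q + (-7 + m(O(-2), 4)))**2 = (-4 + (-7 + (-4 + (1/2)*4 - 1/2*4)))**2 = (-4 + (-7 + (-4 + 2 - 2)))**2 = (-4 + (-7 - 4))**2 = (-4 - 11)**2 = (-15)**2 = 225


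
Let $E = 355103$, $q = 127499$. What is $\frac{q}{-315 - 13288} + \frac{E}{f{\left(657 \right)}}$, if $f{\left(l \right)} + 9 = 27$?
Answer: $\frac{4828171127}{244854} \approx 19719.0$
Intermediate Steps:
$f{\left(l \right)} = 18$ ($f{\left(l \right)} = -9 + 27 = 18$)
$\frac{q}{-315 - 13288} + \frac{E}{f{\left(657 \right)}} = \frac{127499}{-315 - 13288} + \frac{355103}{18} = \frac{127499}{-315 - 13288} + 355103 \cdot \frac{1}{18} = \frac{127499}{-13603} + \frac{355103}{18} = 127499 \left(- \frac{1}{13603}\right) + \frac{355103}{18} = - \frac{127499}{13603} + \frac{355103}{18} = \frac{4828171127}{244854}$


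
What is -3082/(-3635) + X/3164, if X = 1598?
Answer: 7780089/5750570 ≈ 1.3529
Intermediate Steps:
-3082/(-3635) + X/3164 = -3082/(-3635) + 1598/3164 = -3082*(-1/3635) + 1598*(1/3164) = 3082/3635 + 799/1582 = 7780089/5750570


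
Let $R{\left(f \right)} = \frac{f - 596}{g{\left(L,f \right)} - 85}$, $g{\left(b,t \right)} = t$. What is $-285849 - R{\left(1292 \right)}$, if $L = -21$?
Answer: $- \frac{345020439}{1207} \approx -2.8585 \cdot 10^{5}$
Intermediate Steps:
$R{\left(f \right)} = \frac{-596 + f}{-85 + f}$ ($R{\left(f \right)} = \frac{f - 596}{f - 85} = \frac{-596 + f}{-85 + f}$)
$-285849 - R{\left(1292 \right)} = -285849 - \frac{-596 + 1292}{-85 + 1292} = -285849 - \frac{1}{1207} \cdot 696 = -285849 - \frac{696}{1207} = - \frac{345020439}{1207}$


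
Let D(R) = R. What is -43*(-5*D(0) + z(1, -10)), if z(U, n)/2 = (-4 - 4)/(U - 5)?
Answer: -172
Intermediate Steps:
z(U, n) = -16/(-5 + U) (z(U, n) = 2*((-4 - 4)/(U - 5)) = 2*(-8/(-5 + U)) = -16/(-5 + U))
-43*(-5*D(0) + z(1, -10)) = -43*(-5*0 - 16/(-5 + 1)) = -43*(0 - 16/(-4)) = -43*(0 - 16*(-1/4)) = -43*(0 + 4) = -43*4 = -172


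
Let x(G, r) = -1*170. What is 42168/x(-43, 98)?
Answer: -21084/85 ≈ -248.05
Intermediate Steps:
x(G, r) = -170
42168/x(-43, 98) = 42168/(-170) = 42168*(-1/170) = -21084/85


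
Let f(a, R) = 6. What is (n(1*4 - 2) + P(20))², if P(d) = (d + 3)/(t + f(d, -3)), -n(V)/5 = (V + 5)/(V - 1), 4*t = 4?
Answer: 49284/49 ≈ 1005.8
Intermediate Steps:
t = 1 (t = (¼)*4 = 1)
n(V) = -5*(5 + V)/(-1 + V) (n(V) = -5*(V + 5)/(V - 1) = -5*(5 + V)/(-1 + V))
P(d) = 3/7 + d/7 (P(d) = (d + 3)/(1 + 6) = (3 + d)/7 = (3 + d)*(⅐) = 3/7 + d/7)
(n(1*4 - 2) + P(20))² = (5*(-5 - (1*4 - 2))/(-1 + (1*4 - 2)) + (3/7 + (⅐)*20))² = (5*(-5 - (4 - 2))/(-1 + (4 - 2)) + (3/7 + 20/7))² = (5*(-5 - 1*2)/(-1 + 2) + 23/7)² = (5*(-5 - 2)/1 + 23/7)² = (5*1*(-7) + 23/7)² = (-35 + 23/7)² = (-222/7)² = 49284/49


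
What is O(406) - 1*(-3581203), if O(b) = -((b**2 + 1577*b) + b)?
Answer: 2775699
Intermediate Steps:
O(b) = -b**2 - 1578*b (O(b) = -(b**2 + 1578*b) = -b**2 - 1578*b)
O(406) - 1*(-3581203) = -1*406*(1578 + 406) - 1*(-3581203) = -1*406*1984 + 3581203 = -805504 + 3581203 = 2775699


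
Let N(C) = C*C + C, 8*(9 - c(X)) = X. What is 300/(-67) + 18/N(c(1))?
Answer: -1605516/375803 ≈ -4.2722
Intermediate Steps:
c(X) = 9 - X/8
N(C) = C + C² (N(C) = C² + C = C + C²)
300/(-67) + 18/N(c(1)) = 300/(-67) + 18/(((9 - ⅛*1)*(1 + (9 - ⅛*1)))) = 300*(-1/67) + 18/(((9 - ⅛)*(1 + (9 - ⅛)))) = -300/67 + 18/((71*(1 + 71/8)/8)) = -300/67 + 18/(((71/8)*(79/8))) = -300/67 + 18/(5609/64) = -300/67 + 18*(64/5609) = -300/67 + 1152/5609 = -1605516/375803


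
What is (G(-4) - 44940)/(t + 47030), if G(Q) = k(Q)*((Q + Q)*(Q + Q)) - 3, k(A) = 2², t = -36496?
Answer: -44687/10534 ≈ -4.2422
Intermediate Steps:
k(A) = 4
G(Q) = -3 + 16*Q² (G(Q) = 4*((Q + Q)*(Q + Q)) - 3 = 4*((2*Q)*(2*Q)) - 3 = 4*(4*Q²) - 3 = 16*Q² - 3 = -3 + 16*Q²)
(G(-4) - 44940)/(t + 47030) = ((-3 + 16*(-4)²) - 44940)/(-36496 + 47030) = ((-3 + 16*16) - 44940)/10534 = ((-3 + 256) - 44940)*(1/10534) = (253 - 44940)*(1/10534) = -44687*1/10534 = -44687/10534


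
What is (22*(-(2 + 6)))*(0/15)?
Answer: 0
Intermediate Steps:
(22*(-(2 + 6)))*(0/15) = (22*(-1*8))*(0*(1/15)) = (22*(-8))*0 = -176*0 = 0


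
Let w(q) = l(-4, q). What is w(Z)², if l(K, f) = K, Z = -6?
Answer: 16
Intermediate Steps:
w(q) = -4
w(Z)² = (-4)² = 16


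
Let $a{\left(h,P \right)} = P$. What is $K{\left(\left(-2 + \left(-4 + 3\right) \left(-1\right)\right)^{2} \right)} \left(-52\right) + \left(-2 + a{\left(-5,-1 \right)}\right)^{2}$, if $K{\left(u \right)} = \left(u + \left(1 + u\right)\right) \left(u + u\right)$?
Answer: $-303$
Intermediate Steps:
$K{\left(u \right)} = 2 u \left(1 + 2 u\right)$ ($K{\left(u \right)} = \left(1 + 2 u\right) 2 u = 2 u \left(1 + 2 u\right)$)
$K{\left(\left(-2 + \left(-4 + 3\right) \left(-1\right)\right)^{2} \right)} \left(-52\right) + \left(-2 + a{\left(-5,-1 \right)}\right)^{2} = 2 \left(-2 + \left(-4 + 3\right) \left(-1\right)\right)^{2} \left(1 + 2 \left(-2 + \left(-4 + 3\right) \left(-1\right)\right)^{2}\right) \left(-52\right) + \left(-2 - 1\right)^{2} = 2 \left(-2 - -1\right)^{2} \left(1 + 2 \left(-2 - -1\right)^{2}\right) \left(-52\right) + \left(-3\right)^{2} = 2 \left(-2 + 1\right)^{2} \left(1 + 2 \left(-2 + 1\right)^{2}\right) \left(-52\right) + 9 = 2 \left(-1\right)^{2} \left(1 + 2 \left(-1\right)^{2}\right) \left(-52\right) + 9 = 2 \cdot 1 \left(1 + 2 \cdot 1\right) \left(-52\right) + 9 = 2 \cdot 1 \left(1 + 2\right) \left(-52\right) + 9 = 2 \cdot 1 \cdot 3 \left(-52\right) + 9 = 6 \left(-52\right) + 9 = -312 + 9 = -303$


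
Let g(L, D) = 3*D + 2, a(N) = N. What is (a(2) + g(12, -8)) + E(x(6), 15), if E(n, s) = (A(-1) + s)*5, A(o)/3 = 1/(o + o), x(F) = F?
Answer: 95/2 ≈ 47.500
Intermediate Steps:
A(o) = 3/(2*o) (A(o) = 3/(o + o) = 3/((2*o)) = 3*(1/(2*o)) = 3/(2*o))
g(L, D) = 2 + 3*D
E(n, s) = -15/2 + 5*s (E(n, s) = ((3/2)/(-1) + s)*5 = ((3/2)*(-1) + s)*5 = (-3/2 + s)*5 = -15/2 + 5*s)
(a(2) + g(12, -8)) + E(x(6), 15) = (2 + (2 + 3*(-8))) + (-15/2 + 5*15) = (2 + (2 - 24)) + (-15/2 + 75) = (2 - 22) + 135/2 = -20 + 135/2 = 95/2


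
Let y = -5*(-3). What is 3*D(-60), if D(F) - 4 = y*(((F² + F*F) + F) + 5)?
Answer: 321537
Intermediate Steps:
y = 15
D(F) = 79 + 15*F + 30*F² (D(F) = 4 + 15*(((F² + F*F) + F) + 5) = 4 + 15*(((F² + F²) + F) + 5) = 4 + 15*((2*F² + F) + 5) = 4 + 15*((F + 2*F²) + 5) = 4 + 15*(5 + F + 2*F²) = 4 + (75 + 15*F + 30*F²) = 79 + 15*F + 30*F²)
3*D(-60) = 3*(79 + 15*(-60) + 30*(-60)²) = 3*(79 - 900 + 30*3600) = 3*(79 - 900 + 108000) = 3*107179 = 321537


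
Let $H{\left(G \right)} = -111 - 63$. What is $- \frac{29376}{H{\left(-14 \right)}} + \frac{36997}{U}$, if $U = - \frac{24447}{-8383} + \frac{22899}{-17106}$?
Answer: $\frac{51654301831738}{2186871295} \approx 23620.0$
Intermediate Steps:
$H{\left(G \right)} = -174$ ($H{\left(G \right)} = -111 - 63 = -174$)
$U = \frac{75409355}{47799866}$ ($U = \left(-24447\right) \left(- \frac{1}{8383}\right) + 22899 \left(- \frac{1}{17106}\right) = \frac{24447}{8383} - \frac{7633}{5702} = \frac{75409355}{47799866} \approx 1.5776$)
$- \frac{29376}{H{\left(-14 \right)}} + \frac{36997}{U} = - \frac{29376}{-174} + \frac{36997}{\frac{75409355}{47799866}} = \left(-29376\right) \left(- \frac{1}{174}\right) + 36997 \cdot \frac{47799866}{75409355} = \frac{4896}{29} + \frac{1768451642402}{75409355} = \frac{51654301831738}{2186871295}$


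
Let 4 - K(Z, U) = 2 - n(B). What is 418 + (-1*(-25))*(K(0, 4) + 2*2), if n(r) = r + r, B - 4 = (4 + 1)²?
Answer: 2018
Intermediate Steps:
B = 29 (B = 4 + (4 + 1)² = 4 + 5² = 4 + 25 = 29)
n(r) = 2*r
K(Z, U) = 60 (K(Z, U) = 4 - (2 - 2*29) = 4 - (2 - 1*58) = 4 - (2 - 58) = 4 - 1*(-56) = 4 + 56 = 60)
418 + (-1*(-25))*(K(0, 4) + 2*2) = 418 + (-1*(-25))*(60 + 2*2) = 418 + 25*(60 + 4) = 418 + 25*64 = 418 + 1600 = 2018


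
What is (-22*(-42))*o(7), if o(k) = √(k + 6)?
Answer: 924*√13 ≈ 3331.5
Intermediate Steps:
o(k) = √(6 + k)
(-22*(-42))*o(7) = (-22*(-42))*√(6 + 7) = 924*√13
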